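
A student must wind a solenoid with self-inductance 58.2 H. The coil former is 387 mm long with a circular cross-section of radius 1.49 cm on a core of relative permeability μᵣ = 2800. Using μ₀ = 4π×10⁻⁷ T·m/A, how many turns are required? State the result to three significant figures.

A = πr² = π(1.490×10^-2 m)² = 6.9746×10^-4 m².
From L = μ₀μᵣN²A/ℓ, N = √(Lℓ / (μ₀μᵣA)).
N = √[(58.2)(0.387) / ((4π×10⁻⁷)(2800)×6.9746×10^-4)] = √(9.178×10^6) ≈ 3029.5.

N ≈ 3030 turns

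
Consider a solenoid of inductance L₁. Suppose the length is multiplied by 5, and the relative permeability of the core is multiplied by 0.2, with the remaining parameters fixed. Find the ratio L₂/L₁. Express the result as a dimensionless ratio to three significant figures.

For a solenoid, L ∝ μᵣN²A/ℓ.
L₂/L₁ = (5)^-1 × (0.2) = 0.0400.

L₂/L₁ = 0.0400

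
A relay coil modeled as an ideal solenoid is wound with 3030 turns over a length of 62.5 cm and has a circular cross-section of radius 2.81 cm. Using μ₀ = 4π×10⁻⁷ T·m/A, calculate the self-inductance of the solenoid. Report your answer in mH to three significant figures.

A = πr² = π(2.810×10^-2 m)² = 2.481×10^-3 m².
For a long solenoid, L = μ₀N²A/ℓ.
L = (4π×10⁻⁷)(3030)²(2.481×10^-3)/(0.625 m) = 4.579×10^-2 H.

L ≈ 45.8 mH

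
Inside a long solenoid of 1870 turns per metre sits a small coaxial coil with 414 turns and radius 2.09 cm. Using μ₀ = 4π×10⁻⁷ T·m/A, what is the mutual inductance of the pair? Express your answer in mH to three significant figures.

The outer solenoid produces a uniform field B₁ = μ₀n₁I₁ across the inner coil,
so the flux linkage is N₂Φ = N₂B₁A₂ = μ₀n₁N₂A₂·I₁, giving M = μ₀n₁N₂A₂.
A₂ = πr² = π(2.090×10^-2 m)² = 1.372×10^-3 m².
M = (4π×10⁻⁷)(1870)(414)(1.372×10^-3) = 1.335×10^-3 H.

M ≈ 1.34 mH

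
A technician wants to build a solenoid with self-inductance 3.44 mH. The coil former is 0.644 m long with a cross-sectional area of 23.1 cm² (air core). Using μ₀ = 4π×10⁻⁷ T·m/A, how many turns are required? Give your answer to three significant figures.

N ≈ 874 turns

A = 23.1 cm² = 2.310×10^-3 m².
From L = μ₀N²A/ℓ, N = √(Lℓ / (μ₀A)).
N = √[(3.440×10^-3)(0.644) / ((4π×10⁻⁷)×2.310×10^-3)] = √(7.632×10^5) ≈ 873.6.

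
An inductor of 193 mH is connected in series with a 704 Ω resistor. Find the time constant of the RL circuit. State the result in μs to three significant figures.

τ = L/R = (0.193 H)/(704 Ω) = 2.741×10^-4 s.

τ ≈ 274 μs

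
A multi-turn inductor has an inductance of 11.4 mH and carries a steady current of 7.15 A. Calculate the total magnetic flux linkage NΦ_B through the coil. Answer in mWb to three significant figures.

NΦ_B ≈ 81.5 mWb

From L = NΦ_B/I, the flux linkage is NΦ_B = LI.
NΦ_B = (1.140×10^-2 H)(7.15 A) = 8.151×10^-2 Wb.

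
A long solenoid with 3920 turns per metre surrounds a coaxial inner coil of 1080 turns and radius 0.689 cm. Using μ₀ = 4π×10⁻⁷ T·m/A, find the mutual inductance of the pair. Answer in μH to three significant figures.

M ≈ 793 μH

The outer solenoid produces a uniform field B₁ = μ₀n₁I₁ across the inner coil,
so the flux linkage is N₂Φ = N₂B₁A₂ = μ₀n₁N₂A₂·I₁, giving M = μ₀n₁N₂A₂.
A₂ = πr² = π(6.890×10^-3 m)² = 1.491×10^-4 m².
M = (4π×10⁻⁷)(3920)(1080)(1.491×10^-4) = 7.934×10^-4 H.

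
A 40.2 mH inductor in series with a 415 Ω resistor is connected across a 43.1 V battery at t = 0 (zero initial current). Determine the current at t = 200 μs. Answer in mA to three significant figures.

I ≈ 90.7 mA

τ = L/R = 4.020×10^-2/415 = 9.687×10^-5 s; final current I_∞ = ε/R = 43.1/415 = 0.1039 A.
I(t) = I_∞(1 − e^(−t/τ)) with t/τ = 2.065.
I = (0.1039)(1 − e^(−2.065)) = 9.068×10^-2 A.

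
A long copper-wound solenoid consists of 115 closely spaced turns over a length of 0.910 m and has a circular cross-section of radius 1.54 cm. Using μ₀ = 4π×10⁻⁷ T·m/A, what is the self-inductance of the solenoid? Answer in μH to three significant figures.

A = πr² = π(1.540×10^-2 m)² = 7.451×10^-4 m².
For a long solenoid, L = μ₀N²A/ℓ.
L = (4π×10⁻⁷)(115)²(7.451×10^-4)/(0.91 m) = 1.361×10^-5 H.

L ≈ 13.6 μH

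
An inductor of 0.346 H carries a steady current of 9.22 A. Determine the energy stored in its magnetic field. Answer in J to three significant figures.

U ≈ 14.7 J

Stored magnetic energy: U = ½LI².
U = ½(0.346 H)(9.22 A)² = 14.71 J.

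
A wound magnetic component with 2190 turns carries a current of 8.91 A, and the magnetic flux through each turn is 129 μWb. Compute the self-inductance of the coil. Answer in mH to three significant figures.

Self-inductance is defined by L = NΦ_B/I (flux linkage over current).
L = (2190)(1.290×10^-4 Wb)/(8.91 A) = 3.171×10^-2 H.

L ≈ 31.7 mH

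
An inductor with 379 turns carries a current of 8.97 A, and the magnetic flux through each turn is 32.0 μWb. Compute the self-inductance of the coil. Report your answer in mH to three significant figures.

L ≈ 1.35 mH

Self-inductance is defined by L = NΦ_B/I (flux linkage over current).
L = (379)(3.200×10^-5 Wb)/(8.97 A) = 1.352×10^-3 H.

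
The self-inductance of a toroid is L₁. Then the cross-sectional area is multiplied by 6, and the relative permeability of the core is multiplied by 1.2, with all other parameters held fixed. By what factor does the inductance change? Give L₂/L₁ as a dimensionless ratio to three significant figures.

L₂/L₁ = 7.20

For a toroid, L ∝ μᵣN²A/R.
L₂/L₁ = (6) × (1.2) = 7.20.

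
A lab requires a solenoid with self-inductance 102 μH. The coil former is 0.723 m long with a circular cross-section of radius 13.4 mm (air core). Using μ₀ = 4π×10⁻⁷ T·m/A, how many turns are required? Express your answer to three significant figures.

N ≈ 323 turns

A = πr² = π(1.340×10^-2 m)² = 5.641×10^-4 m².
From L = μ₀N²A/ℓ, N = √(Lℓ / (μ₀A)).
N = √[(1.020×10^-4)(0.723) / ((4π×10⁻⁷)×5.641×10^-4)] = √(1.040×10^5) ≈ 322.5.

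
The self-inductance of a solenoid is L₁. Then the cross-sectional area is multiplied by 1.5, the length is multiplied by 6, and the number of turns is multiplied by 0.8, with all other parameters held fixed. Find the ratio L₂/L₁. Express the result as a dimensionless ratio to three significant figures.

L₂/L₁ = 0.160

For a solenoid, L ∝ μᵣN²A/ℓ.
L₂/L₁ = (1.5) × (6)^-1 × (0.8)^2 = 0.160.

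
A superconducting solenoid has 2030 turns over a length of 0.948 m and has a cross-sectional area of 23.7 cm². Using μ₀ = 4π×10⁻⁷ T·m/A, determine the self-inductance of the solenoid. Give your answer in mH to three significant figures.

A = 23.7 cm² = 2.370×10^-3 m².
For a long solenoid, L = μ₀N²A/ℓ.
L = (4π×10⁻⁷)(2030)²(2.370×10^-3)/(0.948 m) = 1.2946×10^-2 H.

L ≈ 12.9 mH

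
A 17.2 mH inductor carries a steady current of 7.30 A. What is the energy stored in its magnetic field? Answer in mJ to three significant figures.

Stored magnetic energy: U = ½LI².
U = ½(1.720×10^-2 H)(7.30 A)² = 0.4583 J.

U ≈ 458 mJ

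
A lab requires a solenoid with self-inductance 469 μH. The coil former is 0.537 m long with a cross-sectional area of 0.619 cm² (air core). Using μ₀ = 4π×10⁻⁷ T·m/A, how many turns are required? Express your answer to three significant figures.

N ≈ 1800 turns

A = 0.619 cm² = 6.190×10^-5 m².
From L = μ₀N²A/ℓ, N = √(Lℓ / (μ₀A)).
N = √[(4.690×10^-4)(0.537) / ((4π×10⁻⁷)×6.190×10^-5)] = √(3.238×10^6) ≈ 1799.4.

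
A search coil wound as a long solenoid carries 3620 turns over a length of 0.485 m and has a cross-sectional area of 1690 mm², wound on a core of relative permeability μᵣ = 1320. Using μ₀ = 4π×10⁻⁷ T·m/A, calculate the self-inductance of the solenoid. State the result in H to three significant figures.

L ≈ 75.7 H

A = 1690 mm² = 1.690×10^-3 m².
For a long solenoid, L = μ₀μᵣN²A/ℓ.
L = (4π×10⁻⁷)(1320)(3620)²(1.690×10^-3)/(0.485 m) = 75.74 H.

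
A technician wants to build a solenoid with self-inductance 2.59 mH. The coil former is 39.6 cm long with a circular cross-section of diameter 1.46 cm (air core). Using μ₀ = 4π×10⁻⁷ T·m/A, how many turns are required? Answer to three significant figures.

N ≈ 2210 turns

A = π(d/2)² = π(7.300×10^-3 m)² = 1.674×10^-4 m².
From L = μ₀N²A/ℓ, N = √(Lℓ / (μ₀A)).
N = √[(2.590×10^-3)(0.396) / ((4π×10⁻⁷)×1.674×10^-4)] = √(4.875×10^6) ≈ 2208.0.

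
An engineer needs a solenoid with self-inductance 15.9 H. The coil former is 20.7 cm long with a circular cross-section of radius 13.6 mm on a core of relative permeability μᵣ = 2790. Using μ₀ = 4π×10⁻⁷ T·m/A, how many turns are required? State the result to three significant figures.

N ≈ 1270 turns

A = πr² = π(1.360×10^-2 m)² = 5.811×10^-4 m².
From L = μ₀μᵣN²A/ℓ, N = √(Lℓ / (μ₀μᵣA)).
N = √[(15.9)(0.207) / ((4π×10⁻⁷)(2790)×5.811×10^-4)] = √(1.616×10^6) ≈ 1271.1.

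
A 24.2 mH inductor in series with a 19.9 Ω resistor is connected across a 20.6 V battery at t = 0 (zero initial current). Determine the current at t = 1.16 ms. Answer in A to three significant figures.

τ = L/R = 2.420×10^-2/19.9 = 1.216×10^-3 s; final current I_∞ = ε/R = 20.6/19.9 = 1.035 A.
I(t) = I_∞(1 − e^(−t/τ)) with t/τ = 0.954.
I = (1.035)(1 − e^(−0.954)) = 0.6364 A.

I ≈ 0.636 A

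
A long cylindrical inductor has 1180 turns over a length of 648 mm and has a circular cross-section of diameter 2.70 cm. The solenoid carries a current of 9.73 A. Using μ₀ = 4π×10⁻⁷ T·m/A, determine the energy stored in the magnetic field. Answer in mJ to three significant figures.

A = π(d/2)² = π(1.350×10^-2 m)² = 5.726×10^-4 m².
L = μ₀N²A/ℓ = (4π×10⁻⁷)(1180)²(5.726×10^-4)/(0.648) = 1.546×10^-3 H.
U = ½LI² = ½(1.546×10^-3)(9.73)² = 7.318×10^-2 J.

U ≈ 73.2 mJ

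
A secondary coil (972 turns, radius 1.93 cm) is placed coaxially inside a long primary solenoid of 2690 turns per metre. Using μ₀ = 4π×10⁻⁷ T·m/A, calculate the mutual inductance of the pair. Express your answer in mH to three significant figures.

M ≈ 3.84 mH

The outer solenoid produces a uniform field B₁ = μ₀n₁I₁ across the inner coil,
so the flux linkage is N₂Φ = N₂B₁A₂ = μ₀n₁N₂A₂·I₁, giving M = μ₀n₁N₂A₂.
A₂ = πr² = π(1.930×10^-2 m)² = 1.170×10^-3 m².
M = (4π×10⁻⁷)(2690)(972)(1.170×10^-3) = 3.84497×10^-3 H.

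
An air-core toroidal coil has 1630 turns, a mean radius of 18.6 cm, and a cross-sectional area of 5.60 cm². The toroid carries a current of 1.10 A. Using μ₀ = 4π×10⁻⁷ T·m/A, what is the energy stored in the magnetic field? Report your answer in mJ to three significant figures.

U ≈ 0.968 mJ

L = μ₀N²A/(2πR) = (4π×10⁻⁷)(1630)²(5.600×10^-4)/(2π×0.186) = 1.600×10^-3 H.
U = ½LI² = ½(1.600×10^-3)(1.10)² = 9.679×10^-4 J.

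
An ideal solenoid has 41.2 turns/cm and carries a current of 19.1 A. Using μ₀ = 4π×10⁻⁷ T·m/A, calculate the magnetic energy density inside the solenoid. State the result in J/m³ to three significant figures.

u ≈ 3890 J/m³

B = μ₀nI = (4π×10⁻⁷)(4.120×10^3)(19.1) = 9.889×10^-2 T.
u = B²/(2μ₀) = (9.889×10^-2)²/(2×4π×10⁻⁷) = 3.891×10^3 J/m³.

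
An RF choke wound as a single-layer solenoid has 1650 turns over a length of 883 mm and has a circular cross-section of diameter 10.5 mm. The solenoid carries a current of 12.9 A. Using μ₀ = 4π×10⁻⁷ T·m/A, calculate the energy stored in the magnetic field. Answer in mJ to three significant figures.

U ≈ 27.9 mJ

A = π(d/2)² = π(5.250×10^-3 m)² = 8.659×10^-5 m².
L = μ₀N²A/ℓ = (4π×10⁻⁷)(1650)²(8.659×10^-5)/(0.883) = 3.3549×10^-4 H.
U = ½LI² = ½(3.3549×10^-4)(12.9)² = 2.791×10^-2 J.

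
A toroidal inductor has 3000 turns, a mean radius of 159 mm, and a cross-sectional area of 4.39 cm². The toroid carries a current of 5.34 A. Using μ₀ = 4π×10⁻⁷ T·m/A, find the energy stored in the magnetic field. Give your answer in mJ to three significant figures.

U ≈ 70.9 mJ

L = μ₀N²A/(2πR) = (4π×10⁻⁷)(3000)²(4.390×10^-4)/(2π×0.159) = 4.970×10^-3 H.
U = ½LI² = ½(4.970×10^-3)(5.34)² = 7.086×10^-2 J.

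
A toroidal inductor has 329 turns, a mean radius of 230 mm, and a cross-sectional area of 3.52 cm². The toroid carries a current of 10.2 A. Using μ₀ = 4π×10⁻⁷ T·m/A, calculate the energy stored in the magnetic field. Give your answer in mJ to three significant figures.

L = μ₀N²A/(2πR) = (4π×10⁻⁷)(329)²(3.520×10^-4)/(2π×0.23) = 3.313×10^-5 H.
U = ½LI² = ½(3.313×10^-5)(10.2)² = 1.723×10^-3 J.

U ≈ 1.72 mJ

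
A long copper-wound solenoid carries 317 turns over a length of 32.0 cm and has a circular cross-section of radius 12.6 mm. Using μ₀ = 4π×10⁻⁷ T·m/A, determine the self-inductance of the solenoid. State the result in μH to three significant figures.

L ≈ 197 μH

A = πr² = π(1.260×10^-2 m)² = 4.988×10^-4 m².
For a long solenoid, L = μ₀N²A/ℓ.
L = (4π×10⁻⁷)(317)²(4.988×10^-4)/(0.32 m) = 1.968×10^-4 H.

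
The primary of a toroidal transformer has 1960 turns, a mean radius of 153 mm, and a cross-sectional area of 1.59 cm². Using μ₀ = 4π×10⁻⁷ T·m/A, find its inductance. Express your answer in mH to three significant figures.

For a thin toroid, L = μ₀N²A/(2πR).
L = (4π×10⁻⁷)(1960)²(1.590×10^-4) / (2π×0.153 m) = 7.9845×10^-4 H.

L ≈ 0.798 mH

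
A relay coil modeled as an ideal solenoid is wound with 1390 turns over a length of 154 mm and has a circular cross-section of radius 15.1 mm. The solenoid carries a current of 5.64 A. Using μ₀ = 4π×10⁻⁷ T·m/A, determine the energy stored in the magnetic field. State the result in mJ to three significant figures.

A = πr² = π(1.510×10^-2 m)² = 7.163×10^-4 m².
L = μ₀N²A/ℓ = (4π×10⁻⁷)(1390)²(7.163×10^-4)/(0.154) = 1.129×10^-2 H.
U = ½LI² = ½(1.129×10^-2)(5.64)² = 0.1796 J.

U ≈ 180 mJ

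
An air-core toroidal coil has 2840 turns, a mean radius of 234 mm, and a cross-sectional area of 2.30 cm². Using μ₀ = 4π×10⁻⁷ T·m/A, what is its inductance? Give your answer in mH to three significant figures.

For a thin toroid, L = μ₀N²A/(2πR).
L = (4π×10⁻⁷)(2840)²(2.300×10^-4) / (2π×0.234 m) = 1.586×10^-3 H.

L ≈ 1.59 mH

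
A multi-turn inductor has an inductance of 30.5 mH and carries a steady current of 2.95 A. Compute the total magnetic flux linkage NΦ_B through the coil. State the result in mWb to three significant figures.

NΦ_B ≈ 90.0 mWb

From L = NΦ_B/I, the flux linkage is NΦ_B = LI.
NΦ_B = (3.050×10^-2 H)(2.95 A) = 8.998×10^-2 Wb.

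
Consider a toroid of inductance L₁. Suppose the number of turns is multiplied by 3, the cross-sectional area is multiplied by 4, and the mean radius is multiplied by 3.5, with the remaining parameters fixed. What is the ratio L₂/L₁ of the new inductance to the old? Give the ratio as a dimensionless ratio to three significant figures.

L₂/L₁ = 10.3

For a toroid, L ∝ μᵣN²A/R.
L₂/L₁ = (3)^2 × (4) × (3.5)^-1 = 10.3.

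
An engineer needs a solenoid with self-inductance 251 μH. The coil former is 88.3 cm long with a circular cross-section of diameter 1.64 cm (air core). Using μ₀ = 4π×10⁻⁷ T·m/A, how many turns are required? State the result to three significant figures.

N ≈ 914 turns

A = π(d/2)² = π(8.200×10^-3 m)² = 2.112×10^-4 m².
From L = μ₀N²A/ℓ, N = √(Lℓ / (μ₀A)).
N = √[(2.510×10^-4)(0.883) / ((4π×10⁻⁷)×2.112×10^-4)] = √(8.349×10^5) ≈ 913.7.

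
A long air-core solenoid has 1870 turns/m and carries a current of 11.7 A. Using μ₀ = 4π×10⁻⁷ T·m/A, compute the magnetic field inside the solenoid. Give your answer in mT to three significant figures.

B ≈ 27.5 mT

Inside a long solenoid, B = μ₀nI.
B = (4π×10⁻⁷)(1.870×10^3 m⁻¹)(11.7 A) = 2.749×10^-2 T.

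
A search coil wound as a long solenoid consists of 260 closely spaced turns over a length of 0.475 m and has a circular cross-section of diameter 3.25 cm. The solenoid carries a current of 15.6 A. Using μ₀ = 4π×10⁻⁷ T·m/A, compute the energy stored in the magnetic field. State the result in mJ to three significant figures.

A = π(d/2)² = π(1.625×10^-2 m)² = 8.296×10^-4 m².
L = μ₀N²A/ℓ = (4π×10⁻⁷)(260)²(8.296×10^-4)/(0.475) = 1.484×10^-4 H.
U = ½LI² = ½(1.484×10^-4)(15.6)² = 1.805×10^-2 J.

U ≈ 18.1 mJ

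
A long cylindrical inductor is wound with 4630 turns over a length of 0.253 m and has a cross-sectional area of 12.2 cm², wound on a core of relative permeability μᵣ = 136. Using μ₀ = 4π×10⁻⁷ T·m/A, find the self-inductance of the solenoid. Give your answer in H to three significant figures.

L ≈ 17.7 H

A = 12.2 cm² = 1.220×10^-3 m².
For a long solenoid, L = μ₀μᵣN²A/ℓ.
L = (4π×10⁻⁷)(136)(4630)²(1.220×10^-3)/(0.253 m) = 17.67 H.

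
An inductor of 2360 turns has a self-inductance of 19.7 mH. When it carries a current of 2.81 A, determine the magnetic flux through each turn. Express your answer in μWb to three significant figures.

From L = NΦ_B/I, the flux per turn is Φ_B = LI/N.
Φ_B = (1.970×10^-2 H)(2.81 A)/2360 = 2.346×10^-5 Wb.

Φ_B ≈ 23.5 μWb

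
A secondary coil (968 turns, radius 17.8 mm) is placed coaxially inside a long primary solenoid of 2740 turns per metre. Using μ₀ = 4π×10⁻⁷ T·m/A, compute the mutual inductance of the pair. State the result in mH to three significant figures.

M ≈ 3.32 mH

The outer solenoid produces a uniform field B₁ = μ₀n₁I₁ across the inner coil,
so the flux linkage is N₂Φ = N₂B₁A₂ = μ₀n₁N₂A₂·I₁, giving M = μ₀n₁N₂A₂.
A₂ = πr² = π(1.780×10^-2 m)² = 9.954×10^-4 m².
M = (4π×10⁻⁷)(2740)(968)(9.954×10^-4) = 3.318×10^-3 H.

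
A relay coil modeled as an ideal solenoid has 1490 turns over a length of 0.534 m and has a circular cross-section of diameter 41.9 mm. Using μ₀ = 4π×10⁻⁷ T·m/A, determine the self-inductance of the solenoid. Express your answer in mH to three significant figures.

L ≈ 7.20 mH

A = π(d/2)² = π(2.095×10^-2 m)² = 1.379×10^-3 m².
For a long solenoid, L = μ₀N²A/ℓ.
L = (4π×10⁻⁷)(1490)²(1.379×10^-3)/(0.534 m) = 7.204×10^-3 H.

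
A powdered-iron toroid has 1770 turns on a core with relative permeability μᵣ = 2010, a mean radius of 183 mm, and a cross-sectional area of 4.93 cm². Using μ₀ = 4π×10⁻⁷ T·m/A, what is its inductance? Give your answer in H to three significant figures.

For a thin toroid, L = μ₀μᵣN²A/(2πR).
L = (4π×10⁻⁷)(2010)(1770)²(4.930×10^-4) / (2π×0.183 m) = 3.393 H.

L ≈ 3.39 H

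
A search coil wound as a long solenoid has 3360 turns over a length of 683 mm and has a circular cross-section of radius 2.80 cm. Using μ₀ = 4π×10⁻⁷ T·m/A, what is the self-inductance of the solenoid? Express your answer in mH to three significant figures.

A = πr² = π(2.800×10^-2 m)² = 2.463×10^-3 m².
For a long solenoid, L = μ₀N²A/ℓ.
L = (4π×10⁻⁷)(3360)²(2.463×10^-3)/(0.683 m) = 5.116×10^-2 H.

L ≈ 51.2 mH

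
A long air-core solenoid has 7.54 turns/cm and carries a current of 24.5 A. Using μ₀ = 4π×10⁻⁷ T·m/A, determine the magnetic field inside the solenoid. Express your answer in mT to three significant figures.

Inside a long solenoid, B = μ₀nI.
B = (4π×10⁻⁷)(754 m⁻¹)(24.5 A) = 2.321×10^-2 T.

B ≈ 23.2 mT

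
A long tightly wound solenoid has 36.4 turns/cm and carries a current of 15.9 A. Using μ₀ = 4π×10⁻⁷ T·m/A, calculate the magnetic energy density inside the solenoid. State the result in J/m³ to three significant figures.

u ≈ 2100 J/m³

B = μ₀nI = (4π×10⁻⁷)(3.640×10^3)(15.9) = 7.273×10^-2 T.
u = B²/(2μ₀) = (7.273×10^-2)²/(2×4π×10⁻⁷) = 2.1046×10^3 J/m³.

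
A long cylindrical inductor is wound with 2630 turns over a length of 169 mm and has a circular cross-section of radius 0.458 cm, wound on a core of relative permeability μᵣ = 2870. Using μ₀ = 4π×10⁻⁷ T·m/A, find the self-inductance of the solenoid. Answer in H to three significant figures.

L ≈ 9.73 H

A = πr² = π(4.580×10^-3 m)² = 6.590×10^-5 m².
For a long solenoid, L = μ₀μᵣN²A/ℓ.
L = (4π×10⁻⁷)(2870)(2630)²(6.590×10^-5)/(0.169 m) = 9.727 H.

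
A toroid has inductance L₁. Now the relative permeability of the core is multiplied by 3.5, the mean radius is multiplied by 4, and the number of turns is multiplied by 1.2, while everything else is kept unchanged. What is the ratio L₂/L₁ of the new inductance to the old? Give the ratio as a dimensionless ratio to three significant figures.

For a toroid, L ∝ μᵣN²A/R.
L₂/L₁ = (3.5) × (4)^-1 × (1.2)^2 = 1.26.

L₂/L₁ = 1.26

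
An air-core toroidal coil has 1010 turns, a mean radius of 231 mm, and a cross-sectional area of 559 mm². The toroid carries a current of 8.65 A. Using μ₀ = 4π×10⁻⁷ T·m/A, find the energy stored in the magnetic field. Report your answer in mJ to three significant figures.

L = μ₀N²A/(2πR) = (4π×10⁻⁷)(1010)²(5.590×10^-4)/(2π×0.231) = 4.937×10^-4 H.
U = ½LI² = ½(4.937×10^-4)(8.65)² = 1.847×10^-2 J.

U ≈ 18.5 mJ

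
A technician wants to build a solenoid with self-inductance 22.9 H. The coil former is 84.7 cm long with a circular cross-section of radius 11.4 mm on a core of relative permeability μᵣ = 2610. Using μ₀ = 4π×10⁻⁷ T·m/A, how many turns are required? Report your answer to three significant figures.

N ≈ 3810 turns

A = πr² = π(1.140×10^-2 m)² = 4.083×10^-4 m².
From L = μ₀μᵣN²A/ℓ, N = √(Lℓ / (μ₀μᵣA)).
N = √[(22.9)(0.847) / ((4π×10⁻⁷)(2610)×4.083×10^-4)] = √(1.448×10^7) ≈ 3805.9.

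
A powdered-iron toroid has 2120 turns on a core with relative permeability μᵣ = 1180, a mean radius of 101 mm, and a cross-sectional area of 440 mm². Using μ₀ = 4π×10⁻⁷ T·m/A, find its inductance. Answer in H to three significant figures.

For a thin toroid, L = μ₀μᵣN²A/(2πR).
L = (4π×10⁻⁷)(1180)(2120)²(4.400×10^-4) / (2π×0.101 m) = 4.621 H.

L ≈ 4.62 H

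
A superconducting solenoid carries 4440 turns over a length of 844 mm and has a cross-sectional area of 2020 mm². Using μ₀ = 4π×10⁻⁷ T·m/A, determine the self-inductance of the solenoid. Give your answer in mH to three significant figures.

A = 2020 mm² = 2.020×10^-3 m².
For a long solenoid, L = μ₀N²A/ℓ.
L = (4π×10⁻⁷)(4440)²(2.020×10^-3)/(0.844 m) = 5.929×10^-2 H.

L ≈ 59.3 mH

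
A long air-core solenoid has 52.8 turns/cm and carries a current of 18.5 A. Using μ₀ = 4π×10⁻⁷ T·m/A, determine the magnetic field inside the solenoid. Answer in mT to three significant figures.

B ≈ 123 mT

Inside a long solenoid, B = μ₀nI.
B = (4π×10⁻⁷)(5.280×10^3 m⁻¹)(18.5 A) = 0.1227 T.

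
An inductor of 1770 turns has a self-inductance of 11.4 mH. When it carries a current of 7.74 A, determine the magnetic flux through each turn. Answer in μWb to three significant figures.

Φ_B ≈ 49.9 μWb

From L = NΦ_B/I, the flux per turn is Φ_B = LI/N.
Φ_B = (1.140×10^-2 H)(7.74 A)/1770 = 4.985×10^-5 Wb.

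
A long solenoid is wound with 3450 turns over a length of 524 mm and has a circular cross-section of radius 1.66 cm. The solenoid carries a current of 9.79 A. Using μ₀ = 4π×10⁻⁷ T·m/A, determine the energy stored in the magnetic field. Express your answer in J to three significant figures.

A = πr² = π(1.660×10^-2 m)² = 8.657×10^-4 m².
L = μ₀N²A/ℓ = (4π×10⁻⁷)(3450)²(8.657×10^-4)/(0.524) = 2.471×10^-2 H.
U = ½LI² = ½(2.471×10^-2)(9.79)² = 1.184 J.

U ≈ 1.18 J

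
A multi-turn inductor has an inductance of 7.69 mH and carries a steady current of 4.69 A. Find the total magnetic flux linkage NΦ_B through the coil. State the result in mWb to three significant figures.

From L = NΦ_B/I, the flux linkage is NΦ_B = LI.
NΦ_B = (7.690×10^-3 H)(4.69 A) = 3.607×10^-2 Wb.

NΦ_B ≈ 36.1 mWb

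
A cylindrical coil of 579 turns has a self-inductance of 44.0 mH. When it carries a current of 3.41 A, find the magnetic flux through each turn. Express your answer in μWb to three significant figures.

Φ_B ≈ 259 μWb

From L = NΦ_B/I, the flux per turn is Φ_B = LI/N.
Φ_B = (4.400×10^-2 H)(3.41 A)/579 = 2.591×10^-4 Wb.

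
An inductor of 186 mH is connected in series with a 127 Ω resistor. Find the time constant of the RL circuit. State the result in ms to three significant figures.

τ ≈ 1.46 ms

τ = L/R = (0.186 H)/(127 Ω) = 1.4646×10^-3 s.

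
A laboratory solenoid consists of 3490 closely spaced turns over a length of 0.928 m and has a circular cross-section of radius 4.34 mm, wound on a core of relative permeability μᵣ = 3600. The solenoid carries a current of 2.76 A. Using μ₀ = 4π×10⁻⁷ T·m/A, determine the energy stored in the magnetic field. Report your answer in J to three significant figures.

A = πr² = π(4.340×10^-3 m)² = 5.917×10^-5 m².
L = μ₀μᵣN²A/ℓ = (4π×10⁻⁷)(3600)(3490)²(5.917×10^-5)/(0.928) = 3.514 H.
U = ½LI² = ½(3.514)(2.76)² = 13.38 J.

U ≈ 13.4 J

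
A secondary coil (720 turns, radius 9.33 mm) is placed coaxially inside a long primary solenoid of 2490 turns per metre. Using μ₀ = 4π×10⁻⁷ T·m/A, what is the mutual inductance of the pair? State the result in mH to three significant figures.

The outer solenoid produces a uniform field B₁ = μ₀n₁I₁ across the inner coil,
so the flux linkage is N₂Φ = N₂B₁A₂ = μ₀n₁N₂A₂·I₁, giving M = μ₀n₁N₂A₂.
A₂ = πr² = π(9.330×10^-3 m)² = 2.7347×10^-4 m².
M = (4π×10⁻⁷)(2490)(720)(2.7347×10^-4) = 6.161×10^-4 H.

M ≈ 0.616 mH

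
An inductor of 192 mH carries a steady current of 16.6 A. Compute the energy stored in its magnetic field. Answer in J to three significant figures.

Stored magnetic energy: U = ½LI².
U = ½(0.192 H)(16.6 A)² = 26.45 J.

U ≈ 26.5 J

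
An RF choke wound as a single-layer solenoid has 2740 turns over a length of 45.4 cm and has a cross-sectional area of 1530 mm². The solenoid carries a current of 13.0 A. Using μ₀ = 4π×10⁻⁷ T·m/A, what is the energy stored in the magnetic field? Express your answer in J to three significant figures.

A = 1530 mm² = 1.530×10^-3 m².
L = μ₀N²A/ℓ = (4π×10⁻⁷)(2740)²(1.530×10^-3)/(0.454) = 3.179×10^-2 H.
U = ½LI² = ½(3.179×10^-2)(13.0)² = 2.687 J.

U ≈ 2.69 J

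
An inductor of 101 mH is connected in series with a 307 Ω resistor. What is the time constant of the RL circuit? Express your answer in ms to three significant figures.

τ ≈ 0.329 ms

τ = L/R = (0.101 H)/(307 Ω) = 3.290×10^-4 s.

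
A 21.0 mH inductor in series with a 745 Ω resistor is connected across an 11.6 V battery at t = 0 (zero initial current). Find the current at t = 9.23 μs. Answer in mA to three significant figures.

τ = L/R = 2.100×10^-2/745 = 2.819×10^-5 s; final current I_∞ = ε/R = 11.6/745 = 1.557×10^-2 A.
I(t) = I_∞(1 − e^(−t/τ)) with t/τ = 0.327.
I = (1.557×10^-2)(1 − e^(−0.327)) = 4.348×10^-3 A.

I ≈ 4.35 mA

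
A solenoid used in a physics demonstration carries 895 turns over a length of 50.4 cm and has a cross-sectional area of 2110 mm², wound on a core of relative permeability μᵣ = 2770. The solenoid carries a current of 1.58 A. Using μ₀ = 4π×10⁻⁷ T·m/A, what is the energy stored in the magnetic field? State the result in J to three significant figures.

U ≈ 14.6 J

A = 2110 mm² = 2.110×10^-3 m².
L = μ₀μᵣN²A/ℓ = (4π×10⁻⁷)(2770)(895)²(2.110×10^-3)/(0.504) = 11.67 H.
U = ½LI² = ½(11.67)(1.58)² = 14.57 J.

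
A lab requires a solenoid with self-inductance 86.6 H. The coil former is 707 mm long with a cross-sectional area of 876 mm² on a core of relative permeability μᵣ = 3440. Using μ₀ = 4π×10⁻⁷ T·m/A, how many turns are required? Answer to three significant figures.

A = 876 mm² = 8.760×10^-4 m².
From L = μ₀μᵣN²A/ℓ, N = √(Lℓ / (μ₀μᵣA)).
N = √[(86.6)(0.707) / ((4π×10⁻⁷)(3440)×8.760×10^-4)] = √(1.617×10^7) ≈ 4021.0.

N ≈ 4020 turns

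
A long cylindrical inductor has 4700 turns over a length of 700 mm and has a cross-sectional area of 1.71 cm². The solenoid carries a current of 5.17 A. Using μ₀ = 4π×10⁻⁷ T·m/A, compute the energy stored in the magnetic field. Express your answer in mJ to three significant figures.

U ≈ 90.6 mJ

A = 1.71 cm² = 1.710×10^-4 m².
L = μ₀N²A/ℓ = (4π×10⁻⁷)(4700)²(1.710×10^-4)/(0.7) = 6.781×10^-3 H.
U = ½LI² = ½(6.781×10^-3)(5.17)² = 9.063×10^-2 J.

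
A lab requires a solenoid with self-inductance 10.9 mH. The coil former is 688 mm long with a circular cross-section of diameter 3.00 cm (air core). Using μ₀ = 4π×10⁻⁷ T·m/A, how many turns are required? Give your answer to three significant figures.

N ≈ 2910 turns

A = π(d/2)² = π(1.500×10^-2 m)² = 7.069×10^-4 m².
From L = μ₀N²A/ℓ, N = √(Lℓ / (μ₀A)).
N = √[(1.090×10^-2)(0.688) / ((4π×10⁻⁷)×7.069×10^-4)] = √(8.443×10^6) ≈ 2905.6.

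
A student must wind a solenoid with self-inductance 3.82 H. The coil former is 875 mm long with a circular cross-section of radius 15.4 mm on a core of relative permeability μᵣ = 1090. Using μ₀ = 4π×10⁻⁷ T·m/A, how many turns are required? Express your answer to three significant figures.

A = πr² = π(1.540×10^-2 m)² = 7.451×10^-4 m².
From L = μ₀μᵣN²A/ℓ, N = √(Lℓ / (μ₀μᵣA)).
N = √[(3.82)(0.875) / ((4π×10⁻⁷)(1090)×7.451×10^-4)] = √(3.275×10^6) ≈ 1809.8.

N ≈ 1810 turns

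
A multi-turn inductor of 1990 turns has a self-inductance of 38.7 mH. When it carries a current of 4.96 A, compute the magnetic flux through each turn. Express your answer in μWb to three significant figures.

Φ_B ≈ 96.5 μWb

From L = NΦ_B/I, the flux per turn is Φ_B = LI/N.
Φ_B = (3.870×10^-2 H)(4.96 A)/1990 = 9.646×10^-5 Wb.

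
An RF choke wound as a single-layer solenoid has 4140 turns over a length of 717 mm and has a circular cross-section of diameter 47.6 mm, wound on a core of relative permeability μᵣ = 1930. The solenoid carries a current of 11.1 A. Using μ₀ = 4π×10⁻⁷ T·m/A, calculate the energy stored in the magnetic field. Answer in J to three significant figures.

A = π(d/2)² = π(2.380×10^-2 m)² = 1.780×10^-3 m².
L = μ₀μᵣN²A/ℓ = (4π×10⁻⁷)(1930)(4140)²(1.780×10^-3)/(0.717) = 103.2 H.
U = ½LI² = ½(103.2)(11.1)² = 6.356×10^3 J.

U ≈ 6360 J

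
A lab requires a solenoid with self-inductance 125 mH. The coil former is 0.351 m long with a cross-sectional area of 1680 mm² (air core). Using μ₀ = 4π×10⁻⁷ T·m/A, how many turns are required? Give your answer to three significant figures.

A = 1680 mm² = 1.680×10^-3 m².
From L = μ₀N²A/ℓ, N = √(Lℓ / (μ₀A)).
N = √[(0.125)(0.351) / ((4π×10⁻⁷)×1.680×10^-3)] = √(2.078×10^7) ≈ 4558.8.

N ≈ 4560 turns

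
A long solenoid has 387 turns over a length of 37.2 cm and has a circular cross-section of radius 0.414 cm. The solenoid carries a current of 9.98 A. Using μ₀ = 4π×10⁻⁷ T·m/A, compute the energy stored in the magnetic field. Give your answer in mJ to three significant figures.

A = πr² = π(4.140×10^-3 m)² = 5.3846×10^-5 m².
L = μ₀N²A/ℓ = (4π×10⁻⁷)(387)²(5.3846×10^-5)/(0.372) = 2.724×10^-5 H.
U = ½LI² = ½(2.724×10^-5)(9.98)² = 1.357×10^-3 J.

U ≈ 1.36 mJ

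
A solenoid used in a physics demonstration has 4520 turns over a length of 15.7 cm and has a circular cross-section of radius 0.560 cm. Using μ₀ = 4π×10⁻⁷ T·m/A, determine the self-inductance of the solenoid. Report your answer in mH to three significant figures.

A = πr² = π(5.600×10^-3 m)² = 9.852×10^-5 m².
For a long solenoid, L = μ₀N²A/ℓ.
L = (4π×10⁻⁷)(4520)²(9.852×10^-5)/(0.157 m) = 1.611×10^-2 H.

L ≈ 16.1 mH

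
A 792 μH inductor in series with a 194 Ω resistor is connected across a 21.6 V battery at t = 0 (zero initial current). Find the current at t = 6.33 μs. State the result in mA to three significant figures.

τ = L/R = 7.920×10^-4/194 = 4.082×10^-6 s; final current I_∞ = ε/R = 21.6/194 = 0.1113 A.
I(t) = I_∞(1 − e^(−t/τ)) with t/τ = 1.551.
I = (0.1113)(1 − e^(−1.551)) = 8.772×10^-2 A.

I ≈ 87.7 mA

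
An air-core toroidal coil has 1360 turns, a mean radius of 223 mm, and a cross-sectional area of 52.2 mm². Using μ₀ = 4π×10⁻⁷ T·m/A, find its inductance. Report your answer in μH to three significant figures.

L ≈ 86.6 μH

For a thin toroid, L = μ₀N²A/(2πR).
L = (4π×10⁻⁷)(1360)²(5.220×10^-5) / (2π×0.223 m) = 8.659×10^-5 H.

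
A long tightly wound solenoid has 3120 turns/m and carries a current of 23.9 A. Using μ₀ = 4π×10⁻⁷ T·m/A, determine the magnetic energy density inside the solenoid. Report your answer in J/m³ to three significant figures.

u ≈ 3490 J/m³

B = μ₀nI = (4π×10⁻⁷)(3.120×10^3)(23.9) = 9.370×10^-2 T.
u = B²/(2μ₀) = (9.370×10^-2)²/(2×4π×10⁻⁷) = 3.494×10^3 J/m³.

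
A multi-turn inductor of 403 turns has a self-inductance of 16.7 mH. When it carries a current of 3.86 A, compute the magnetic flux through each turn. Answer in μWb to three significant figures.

Φ_B ≈ 160 μWb

From L = NΦ_B/I, the flux per turn is Φ_B = LI/N.
Φ_B = (1.670×10^-2 H)(3.86 A)/403 = 1.600×10^-4 Wb.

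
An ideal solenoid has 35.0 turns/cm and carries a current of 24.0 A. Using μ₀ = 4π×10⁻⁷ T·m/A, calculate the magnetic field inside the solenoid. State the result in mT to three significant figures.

B ≈ 106 mT

Inside a long solenoid, B = μ₀nI.
B = (4π×10⁻⁷)(3.500×10^3 m⁻¹)(24.0 A) = 0.1056 T.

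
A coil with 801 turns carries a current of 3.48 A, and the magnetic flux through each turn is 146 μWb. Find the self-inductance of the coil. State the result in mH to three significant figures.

Self-inductance is defined by L = NΦ_B/I (flux linkage over current).
L = (801)(1.460×10^-4 Wb)/(3.48 A) = 3.361×10^-2 H.

L ≈ 33.6 mH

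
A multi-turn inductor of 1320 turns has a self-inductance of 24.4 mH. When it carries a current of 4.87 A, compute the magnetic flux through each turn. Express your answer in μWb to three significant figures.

From L = NΦ_B/I, the flux per turn is Φ_B = LI/N.
Φ_B = (2.440×10^-2 H)(4.87 A)/1320 = 9.002×10^-5 Wb.

Φ_B ≈ 90.0 μWb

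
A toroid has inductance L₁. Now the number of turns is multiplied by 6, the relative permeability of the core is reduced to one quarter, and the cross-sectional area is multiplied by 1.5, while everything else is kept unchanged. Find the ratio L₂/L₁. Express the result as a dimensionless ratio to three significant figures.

L₂/L₁ = 13.5

For a toroid, L ∝ μᵣN²A/R.
L₂/L₁ = (6)^2 × (0.25) × (1.5) = 13.5.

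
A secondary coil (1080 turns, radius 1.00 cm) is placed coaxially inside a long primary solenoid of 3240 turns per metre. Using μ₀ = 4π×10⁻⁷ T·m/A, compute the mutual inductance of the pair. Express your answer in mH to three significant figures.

M ≈ 1.38 mH

The outer solenoid produces a uniform field B₁ = μ₀n₁I₁ across the inner coil,
so the flux linkage is N₂Φ = N₂B₁A₂ = μ₀n₁N₂A₂·I₁, giving M = μ₀n₁N₂A₂.
A₂ = πr² = π(1.000×10^-2 m)² = 3.142×10^-4 m².
M = (4π×10⁻⁷)(3240)(1080)(3.142×10^-4) = 1.381×10^-3 H.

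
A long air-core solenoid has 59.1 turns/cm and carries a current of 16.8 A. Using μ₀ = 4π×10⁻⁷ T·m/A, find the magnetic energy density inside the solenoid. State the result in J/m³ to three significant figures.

B = μ₀nI = (4π×10⁻⁷)(5.910×10^3)(16.8) = 0.1248 T.
u = B²/(2μ₀) = (0.1248)²/(2×4π×10⁻⁷) = 6.194×10^3 J/m³.

u ≈ 6190 J/m³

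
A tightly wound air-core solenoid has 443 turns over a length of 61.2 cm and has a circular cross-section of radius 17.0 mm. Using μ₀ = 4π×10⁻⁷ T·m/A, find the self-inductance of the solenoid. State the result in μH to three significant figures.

L ≈ 366 μH

A = πr² = π(1.700×10^-2 m)² = 9.079×10^-4 m².
For a long solenoid, L = μ₀N²A/ℓ.
L = (4π×10⁻⁷)(443)²(9.079×10^-4)/(0.612 m) = 3.659×10^-4 H.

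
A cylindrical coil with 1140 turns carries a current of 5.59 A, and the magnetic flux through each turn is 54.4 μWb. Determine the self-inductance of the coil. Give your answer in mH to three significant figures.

L ≈ 11.1 mH

Self-inductance is defined by L = NΦ_B/I (flux linkage over current).
L = (1140)(5.440×10^-5 Wb)/(5.59 A) = 1.109×10^-2 H.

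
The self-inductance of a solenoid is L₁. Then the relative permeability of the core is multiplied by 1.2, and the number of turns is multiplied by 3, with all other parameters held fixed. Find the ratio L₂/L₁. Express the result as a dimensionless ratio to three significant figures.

L₂/L₁ = 10.8

For a solenoid, L ∝ μᵣN²A/ℓ.
L₂/L₁ = (1.2) × (3)^2 = 10.8.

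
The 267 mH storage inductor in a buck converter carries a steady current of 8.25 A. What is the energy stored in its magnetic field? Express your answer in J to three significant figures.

Stored magnetic energy: U = ½LI².
U = ½(0.267 H)(8.25 A)² = 9.086 J.

U ≈ 9.09 J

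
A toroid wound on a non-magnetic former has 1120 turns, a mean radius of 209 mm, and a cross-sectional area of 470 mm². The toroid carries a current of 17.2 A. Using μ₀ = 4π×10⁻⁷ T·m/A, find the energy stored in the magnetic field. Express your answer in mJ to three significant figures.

L = μ₀N²A/(2πR) = (4π×10⁻⁷)(1120)²(4.700×10^-4)/(2π×0.209) = 5.642×10^-4 H.
U = ½LI² = ½(5.642×10^-4)(17.2)² = 8.345×10^-2 J.

U ≈ 83.5 mJ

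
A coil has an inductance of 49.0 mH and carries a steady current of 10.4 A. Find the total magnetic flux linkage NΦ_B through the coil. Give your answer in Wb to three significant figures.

NΦ_B ≈ 0.510 Wb

From L = NΦ_B/I, the flux linkage is NΦ_B = LI.
NΦ_B = (4.900×10^-2 H)(10.4 A) = 0.5096 Wb.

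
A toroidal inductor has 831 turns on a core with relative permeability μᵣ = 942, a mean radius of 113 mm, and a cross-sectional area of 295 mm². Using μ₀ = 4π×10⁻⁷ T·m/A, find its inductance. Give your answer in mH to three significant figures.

For a thin toroid, L = μ₀μᵣN²A/(2πR).
L = (4π×10⁻⁷)(942)(831)²(2.950×10^-4) / (2π×0.113 m) = 0.3396 H.

L ≈ 340 mH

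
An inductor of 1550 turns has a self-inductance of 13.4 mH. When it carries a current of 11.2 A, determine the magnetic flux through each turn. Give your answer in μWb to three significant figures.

From L = NΦ_B/I, the flux per turn is Φ_B = LI/N.
Φ_B = (1.340×10^-2 H)(11.2 A)/1550 = 9.683×10^-5 Wb.

Φ_B ≈ 96.8 μWb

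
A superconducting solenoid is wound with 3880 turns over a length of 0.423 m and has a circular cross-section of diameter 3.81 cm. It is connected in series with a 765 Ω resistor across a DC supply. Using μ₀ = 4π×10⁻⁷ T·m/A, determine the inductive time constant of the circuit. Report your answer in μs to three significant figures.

τ ≈ 66.7 μs

A = π(d/2)² = π(1.905×10^-2 m)² = 1.140×10^-3 m².
L = μ₀N²A/ℓ = (4π×10⁻⁷)(3880)²(1.140×10^-3)/(0.423) = 5.099×10^-2 H.
τ = L/R = (5.099×10^-2)/(765) = 6.665×10^-5 s.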